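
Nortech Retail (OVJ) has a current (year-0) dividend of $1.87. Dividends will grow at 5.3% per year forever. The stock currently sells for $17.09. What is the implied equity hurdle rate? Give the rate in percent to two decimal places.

Rearranging the constant-growth DDM: r = D₁/P₀ + g.
D₁ = 1.87 × (1 + 0.053) = 1.9691.
r = 1.9691 / 17.09 + 0.053 = 0.11522 + 0.053 = 0.16822

16.82%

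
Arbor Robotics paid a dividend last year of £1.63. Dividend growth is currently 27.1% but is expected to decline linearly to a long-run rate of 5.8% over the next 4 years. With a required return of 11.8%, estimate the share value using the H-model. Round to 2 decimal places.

H-model: P₀ = D₀[(1+g_L) + H(g_S−g_L)]/(r−g_L), with H = 4/2 = 2.
P₀ = 1.63 × [(1+0.058) + 2×(0.271−0.058)] / (0.118−0.058)
   = 1.63 × 1.4840 / 0.06 = 40.3153

£40.32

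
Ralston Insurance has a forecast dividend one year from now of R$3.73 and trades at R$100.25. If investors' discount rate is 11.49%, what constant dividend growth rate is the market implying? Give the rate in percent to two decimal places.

7.77%

From P₀ = D₁/(r − g), the implied growth is g = r − D₁/P₀.
g = 0.1149 − 3.73/100.25 = 0.1149 − 0.03721 = 0.07769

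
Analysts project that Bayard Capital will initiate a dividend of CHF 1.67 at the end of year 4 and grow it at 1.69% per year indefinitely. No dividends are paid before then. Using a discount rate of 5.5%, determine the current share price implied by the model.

CHF 37.33

Deferred-dividend DDM. At t=3 the remaining stream is a growing perpetuity with first payment D_4 = 1.67.
V_3 = D_4/(r−g) = 1.67/(0.055−0.0169) = 43.8320
P₀ = V_3/(1+r)^3 = 43.8320/(1+0.055)^3 = 37.3279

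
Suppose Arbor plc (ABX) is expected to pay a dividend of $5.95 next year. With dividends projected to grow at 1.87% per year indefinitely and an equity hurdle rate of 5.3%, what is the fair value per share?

$173.47

Gordon growth model: P₀ = D₁/(r − g), with D₁ = 5.95 given directly.
P₀ = 5.9500 / (0.053 − 0.0187) = 5.9500 / 0.0343 = 173.4694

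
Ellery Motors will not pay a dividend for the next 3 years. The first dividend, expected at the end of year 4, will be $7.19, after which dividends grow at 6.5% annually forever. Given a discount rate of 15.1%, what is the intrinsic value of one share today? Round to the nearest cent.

Deferred-dividend DDM. At t=3 the remaining stream is a growing perpetuity with first payment D_4 = 7.19.
V_3 = D_4/(r−g) = 7.19/(0.151−0.065) = 83.6047
P₀ = V_3/(1+r)^3 = 83.6047/(1+0.151)^3 = 54.8283

$54.83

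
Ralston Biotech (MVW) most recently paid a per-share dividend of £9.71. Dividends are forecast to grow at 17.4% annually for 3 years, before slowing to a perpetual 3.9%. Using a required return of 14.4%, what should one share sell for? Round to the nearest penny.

Two-stage DDM. Project D₁…D_3 at 0.174, terminal growth 0.039, discount at r = 0.144.
D_1 = 11.3995
D_2 = 13.3831
D_3 = 15.7117
Terminal value at t=3: TV = D_4/(r−g) = 16.3245/(0.144−0.039) = 155.4711
P₀ = 11.3995/(1+0.144)^1 + 13.3831/(1+0.144)^2 + 15.7117/(1+0.144)^3 + 155.4711/(1+0.144)^3 = 134.5264

£134.53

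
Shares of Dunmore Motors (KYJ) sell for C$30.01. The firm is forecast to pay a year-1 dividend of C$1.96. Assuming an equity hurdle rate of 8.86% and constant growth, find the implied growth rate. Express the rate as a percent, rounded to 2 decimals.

2.33%

From P₀ = D₁/(r − g), the implied growth is g = r − D₁/P₀.
g = 0.0886 − 1.96/30.01 = 0.0886 − 0.06531 = 0.02329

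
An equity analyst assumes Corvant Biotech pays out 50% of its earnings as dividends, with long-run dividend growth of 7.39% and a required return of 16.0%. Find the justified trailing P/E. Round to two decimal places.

6.24

Justified trailing P/E = b(1+g)/(r−g) = 0.50×(1+0.0739)/(0.16−0.0739) = 6.2364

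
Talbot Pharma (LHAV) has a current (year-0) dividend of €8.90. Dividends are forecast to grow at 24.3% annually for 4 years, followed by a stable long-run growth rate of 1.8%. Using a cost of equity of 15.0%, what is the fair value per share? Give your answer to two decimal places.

Two-stage DDM. Project D₁…D_4 at 0.243, terminal growth 0.018, discount at r = 0.15.
D_1 = 11.0627
D_2 = 13.7509
D_3 = 17.0924
D_4 = 21.2459
Terminal value at t=4: TV = D_5/(r−g) = 21.6283/(0.15−0.018) = 163.8507
P₀ = 11.0627/(1+0.15)^1 + 13.7509/(1+0.15)^2 + 17.0924/(1+0.15)^3 + 21.2459/(1+0.15)^4 + 163.8507/(1+0.15)^4 = 137.0855

€137.09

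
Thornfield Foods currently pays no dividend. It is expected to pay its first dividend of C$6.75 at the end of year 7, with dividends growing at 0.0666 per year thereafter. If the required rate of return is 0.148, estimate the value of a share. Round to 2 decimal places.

C$36.23

Deferred-dividend DDM. At t=6 the remaining stream is a growing perpetuity with first payment D_7 = 6.75.
V_6 = D_7/(r−g) = 6.75/(0.148−0.0666) = 82.9238
P₀ = V_6/(1+r)^6 = 82.9238/(1+0.148)^6 = 36.2266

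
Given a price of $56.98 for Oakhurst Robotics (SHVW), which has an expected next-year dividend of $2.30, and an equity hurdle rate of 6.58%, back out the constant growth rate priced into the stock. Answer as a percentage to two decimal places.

2.54%

From P₀ = D₁/(r − g), the implied growth is g = r − D₁/P₀.
g = 0.0658 − 2.30/56.98 = 0.0658 − 0.04037 = 0.02543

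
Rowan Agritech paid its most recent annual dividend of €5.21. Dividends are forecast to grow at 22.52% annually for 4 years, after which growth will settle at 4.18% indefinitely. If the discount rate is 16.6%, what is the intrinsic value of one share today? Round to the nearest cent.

€76.90

Two-stage DDM. Project D₁…D_4 at 0.2252, terminal growth 0.0418, discount at r = 0.166.
D_1 = 6.3833
D_2 = 7.8208
D_3 = 9.5821
D_4 = 11.7399
Terminal value at t=4: TV = D_5/(r−g) = 12.2307/(0.166−0.0418) = 98.4756
P₀ = 6.3833/(1+0.166)^1 + 7.8208/(1+0.166)^2 + 9.5821/(1+0.166)^3 + 11.7399/(1+0.166)^4 + 98.4756/(1+0.166)^4 = 76.8993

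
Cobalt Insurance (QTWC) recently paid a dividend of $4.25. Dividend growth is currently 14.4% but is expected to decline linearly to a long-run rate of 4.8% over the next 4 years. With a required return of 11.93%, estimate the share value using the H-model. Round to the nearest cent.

H-model: P₀ = D₀[(1+g_L) + H(g_S−g_L)]/(r−g_L), with H = 4/2 = 2.
P₀ = 4.25 × [(1+0.048) + 2×(0.144−0.048)] / (0.1193−0.048)
   = 4.25 × 1.2400 / 0.0713 = 73.9130

$73.91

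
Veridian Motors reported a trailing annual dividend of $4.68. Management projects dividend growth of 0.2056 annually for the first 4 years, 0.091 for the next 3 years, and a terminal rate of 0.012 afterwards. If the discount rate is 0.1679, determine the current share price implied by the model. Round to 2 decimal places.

Three-stage DDM. Project D₁…D_7; terminal Gordon value at t=7 with g = 0.012; discount at r = 0.1679.
D_1 = 5.6422
D_2 = 6.8022
D_3 = 8.2008
D_4 = 9.8869
D_5 = 10.7866
D_6 = 11.7682
D_7 = 12.8391
TV_7 = 12.9931/(0.1679−0.012) = 83.3427
P₀ = Σ Dₜ/(1+r)ᵗ + TV_7/(1+r)^7 = 62.3348

$62.33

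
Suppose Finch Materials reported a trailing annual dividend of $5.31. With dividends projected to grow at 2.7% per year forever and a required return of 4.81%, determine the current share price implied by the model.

$258.45

Gordon growth model: P₀ = D₁/(r − g). D₁ = 5.31 × (1 + 0.027) = 5.4534.
P₀ = 5.4534 / (0.0481 − 0.027) = 5.4534 / 0.0211 = 258.4536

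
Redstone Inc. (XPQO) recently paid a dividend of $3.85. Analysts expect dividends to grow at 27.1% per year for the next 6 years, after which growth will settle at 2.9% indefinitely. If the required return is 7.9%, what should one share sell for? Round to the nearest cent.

$254.26

Two-stage DDM. Project D₁…D_6 at 0.271, terminal growth 0.029, discount at r = 0.079.
D_1 = 4.8933
D_2 = 6.2194
D_3 = 7.9049
D_4 = 10.0472
D_5 = 12.7699
D_6 = 16.2306
Terminal value at t=6: TV = D_7/(r−g) = 16.7013/(0.079−0.029) = 334.0253
P₀ = 4.8933/(1+0.079)^1 + 6.2194/(1+0.079)^2 + 7.9049/(1+0.079)^3 + 10.0472/(1+0.079)^4 + 12.7699/(1+0.079)^5 + 16.2306/(1+0.079)^6 + 334.0253/(1+0.079)^6 = 254.2643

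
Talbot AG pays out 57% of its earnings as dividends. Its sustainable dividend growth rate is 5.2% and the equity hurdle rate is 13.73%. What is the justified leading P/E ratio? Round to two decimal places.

Justified leading P/E = b/(r−g) = 0.57/(0.1373−0.052) = 6.6823

6.68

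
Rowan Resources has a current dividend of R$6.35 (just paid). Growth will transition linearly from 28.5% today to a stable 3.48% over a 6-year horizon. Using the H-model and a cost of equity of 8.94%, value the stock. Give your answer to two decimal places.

R$207.64

H-model: P₀ = D₀[(1+g_L) + H(g_S−g_L)]/(r−g_L), with H = 6/2 = 3.
P₀ = 6.35 × [(1+0.0348) + 3×(0.285−0.0348)] / (0.0894−0.0348)
   = 6.35 × 1.7854 / 0.0546 = 207.6427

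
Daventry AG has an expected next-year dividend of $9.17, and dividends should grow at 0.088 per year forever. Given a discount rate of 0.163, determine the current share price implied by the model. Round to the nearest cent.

Gordon growth model: P₀ = D₁/(r − g), with D₁ = 9.17 given directly.
P₀ = 9.1700 / (0.163 − 0.088) = 9.1700 / 0.075 = 122.2667

$122.27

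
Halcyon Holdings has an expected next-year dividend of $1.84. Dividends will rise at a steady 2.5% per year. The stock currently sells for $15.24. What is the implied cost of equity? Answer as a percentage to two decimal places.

14.57%

Rearranging the constant-growth DDM: r = D₁/P₀ + g.
r = 1.8400 / 15.24 + 0.025 = 0.12073 + 0.025 = 0.14573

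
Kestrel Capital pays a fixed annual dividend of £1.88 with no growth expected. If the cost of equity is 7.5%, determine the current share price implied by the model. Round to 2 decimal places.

£25.07

Zero-growth DDM (perpetuity): P₀ = D/r = 1.88 / 0.075 = 25.0667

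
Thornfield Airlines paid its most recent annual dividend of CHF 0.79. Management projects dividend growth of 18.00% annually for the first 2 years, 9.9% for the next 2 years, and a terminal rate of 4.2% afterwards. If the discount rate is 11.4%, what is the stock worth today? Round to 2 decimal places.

Three-stage DDM. Project D₁…D_4; terminal Gordon value at t=4 with g = 0.042; discount at r = 0.114.
D_1 = 0.9322
D_2 = 1.1000
D_3 = 1.2089
D_4 = 1.3286
TV_4 = 1.3844/(0.114−0.042) = 19.2275
P₀ = Σ Dₜ/(1+r)ᵗ + TV_4/(1+r)^4 = 15.9451

CHF 15.95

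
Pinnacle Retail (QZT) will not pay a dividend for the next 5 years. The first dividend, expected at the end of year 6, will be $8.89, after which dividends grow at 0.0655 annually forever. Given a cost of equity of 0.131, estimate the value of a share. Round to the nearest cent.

$73.34

Deferred-dividend DDM. At t=5 the remaining stream is a growing perpetuity with first payment D_6 = 8.89.
V_5 = D_6/(r−g) = 8.89/(0.131−0.0655) = 135.7252
P₀ = V_5/(1+r)^5 = 135.7252/(1+0.131)^5 = 73.3411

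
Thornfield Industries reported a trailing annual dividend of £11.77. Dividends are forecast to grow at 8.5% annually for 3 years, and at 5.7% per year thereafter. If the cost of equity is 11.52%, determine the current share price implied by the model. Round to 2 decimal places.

Two-stage DDM. Project D₁…D_3 at 0.085, terminal growth 0.057, discount at r = 0.1152.
D_1 = 12.7704
D_2 = 13.8559
D_3 = 15.0337
Terminal value at t=3: TV = D_4/(r−g) = 15.8906/(0.1152−0.057) = 273.0346
P₀ = 12.7704/(1+0.1152)^1 + 13.8559/(1+0.1152)^2 + 15.0337/(1+0.1152)^3 + 273.0346/(1+0.1152)^3 = 230.2927

£230.29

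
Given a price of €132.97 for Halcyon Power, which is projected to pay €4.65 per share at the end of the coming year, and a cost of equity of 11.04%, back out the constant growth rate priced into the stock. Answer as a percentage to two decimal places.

7.54%

From P₀ = D₁/(r − g), the implied growth is g = r − D₁/P₀.
g = 0.1104 − 4.65/132.97 = 0.1104 − 0.03497 = 0.07543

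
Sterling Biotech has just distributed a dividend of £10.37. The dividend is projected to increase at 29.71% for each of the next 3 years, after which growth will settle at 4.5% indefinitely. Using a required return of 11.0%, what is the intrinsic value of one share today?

£308.86

Two-stage DDM. Project D₁…D_3 at 0.2971, terminal growth 0.045, discount at r = 0.11.
D_1 = 13.4509
D_2 = 17.4472
D_3 = 22.6308
Terminal value at t=3: TV = D_4/(r−g) = 23.6491/(0.11−0.045) = 363.8330
P₀ = 13.4509/(1+0.11)^1 + 17.4472/(1+0.11)^2 + 22.6308/(1+0.11)^3 + 363.8330/(1+0.11)^3 = 308.8574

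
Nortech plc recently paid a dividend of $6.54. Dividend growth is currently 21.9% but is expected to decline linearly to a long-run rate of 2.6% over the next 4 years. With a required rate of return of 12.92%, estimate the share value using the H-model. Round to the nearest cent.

H-model: P₀ = D₀[(1+g_L) + H(g_S−g_L)]/(r−g_L), with H = 4/2 = 2.
P₀ = 6.54 × [(1+0.026) + 2×(0.219−0.026)] / (0.1292−0.026)
   = 6.54 × 1.4120 / 0.1032 = 89.4814

$89.48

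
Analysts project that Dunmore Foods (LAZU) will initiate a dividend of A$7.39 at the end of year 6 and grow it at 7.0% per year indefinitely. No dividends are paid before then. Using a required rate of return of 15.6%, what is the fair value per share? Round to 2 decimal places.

Deferred-dividend DDM. At t=5 the remaining stream is a growing perpetuity with first payment D_6 = 7.39.
V_5 = D_6/(r−g) = 7.39/(0.156−0.07) = 85.9302
P₀ = V_5/(1+r)^5 = 85.9302/(1+0.156)^5 = 41.6252

A$41.63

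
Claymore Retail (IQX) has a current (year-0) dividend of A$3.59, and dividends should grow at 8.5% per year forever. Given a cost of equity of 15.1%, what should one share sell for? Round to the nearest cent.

A$59.02

Gordon growth model: P₀ = D₁/(r − g). D₁ = 3.59 × (1 + 0.085) = 3.8951.
P₀ = 3.8951 / (0.151 − 0.085) = 3.8951 / 0.066 = 59.0174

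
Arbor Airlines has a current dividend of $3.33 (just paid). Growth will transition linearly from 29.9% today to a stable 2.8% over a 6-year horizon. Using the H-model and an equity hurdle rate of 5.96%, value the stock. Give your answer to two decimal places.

$194.00

H-model: P₀ = D₀[(1+g_L) + H(g_S−g_L)]/(r−g_L), with H = 6/2 = 3.
P₀ = 3.33 × [(1+0.028) + 3×(0.299−0.028)] / (0.0596−0.028)
   = 3.33 × 1.8410 / 0.0316 = 194.0041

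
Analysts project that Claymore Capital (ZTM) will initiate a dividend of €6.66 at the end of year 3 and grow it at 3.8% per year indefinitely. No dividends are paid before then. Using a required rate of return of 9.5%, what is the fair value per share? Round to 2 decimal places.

€97.45

Deferred-dividend DDM. At t=2 the remaining stream is a growing perpetuity with first payment D_3 = 6.66.
V_2 = D_3/(r−g) = 6.66/(0.095−0.038) = 116.8421
P₀ = V_2/(1+r)^2 = 116.8421/(1+0.095)^2 = 97.4476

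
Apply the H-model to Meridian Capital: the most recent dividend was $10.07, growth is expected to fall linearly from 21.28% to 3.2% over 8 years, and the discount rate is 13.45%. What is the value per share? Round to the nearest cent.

$172.44

H-model: P₀ = D₀[(1+g_L) + H(g_S−g_L)]/(r−g_L), with H = 8/2 = 4.
P₀ = 10.07 × [(1+0.032) + 4×(0.2128−0.032)] / (0.1345−0.032)
   = 10.07 × 1.7552 / 0.1025 = 172.4377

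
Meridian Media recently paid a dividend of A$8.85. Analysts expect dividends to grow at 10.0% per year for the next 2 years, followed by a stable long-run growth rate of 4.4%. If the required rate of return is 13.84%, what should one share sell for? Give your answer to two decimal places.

Two-stage DDM. Project D₁…D_2 at 0.1, terminal growth 0.044, discount at r = 0.1384.
D_1 = 9.7350
D_2 = 10.7085
Terminal value at t=2: TV = D_3/(r−g) = 11.1797/(0.1384−0.044) = 118.4288
P₀ = 9.7350/(1+0.1384)^1 + 10.7085/(1+0.1384)^2 + 118.4288/(1+0.1384)^2 = 108.1979

A$108.20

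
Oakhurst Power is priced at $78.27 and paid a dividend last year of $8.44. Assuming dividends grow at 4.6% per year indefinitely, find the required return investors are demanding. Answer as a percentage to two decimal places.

Rearranging the constant-growth DDM: r = D₁/P₀ + g.
D₁ = 8.44 × (1 + 0.046) = 8.8282.
r = 8.8282 / 78.27 + 0.046 = 0.11279 + 0.046 = 0.15879

15.88%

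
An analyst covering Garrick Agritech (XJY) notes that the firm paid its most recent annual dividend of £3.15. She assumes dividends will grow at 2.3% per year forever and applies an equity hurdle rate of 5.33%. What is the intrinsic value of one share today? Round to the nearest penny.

Gordon growth model: P₀ = D₁/(r − g). D₁ = 3.15 × (1 + 0.023) = 3.2224.
P₀ = 3.2224 / (0.0533 − 0.023) = 3.2224 / 0.0303 = 106.3515

£106.35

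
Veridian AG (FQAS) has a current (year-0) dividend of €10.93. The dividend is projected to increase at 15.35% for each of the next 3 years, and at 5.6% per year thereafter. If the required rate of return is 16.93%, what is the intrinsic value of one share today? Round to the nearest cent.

Two-stage DDM. Project D₁…D_3 at 0.1535, terminal growth 0.056, discount at r = 0.1693.
D_1 = 12.6078
D_2 = 14.5430
D_3 = 16.7754
Terminal value at t=3: TV = D_4/(r−g) = 17.7148/(0.1693−0.056) = 156.3533
P₀ = 12.6078/(1+0.1693)^1 + 14.5430/(1+0.1693)^2 + 16.7754/(1+0.1693)^3 + 156.3533/(1+0.1693)^3 = 129.7096

€129.71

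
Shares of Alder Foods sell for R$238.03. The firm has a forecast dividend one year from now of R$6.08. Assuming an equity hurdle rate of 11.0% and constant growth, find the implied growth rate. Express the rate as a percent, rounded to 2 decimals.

8.45%

From P₀ = D₁/(r − g), the implied growth is g = r − D₁/P₀.
g = 0.11 − 6.08/238.03 = 0.11 − 0.02554 = 0.08446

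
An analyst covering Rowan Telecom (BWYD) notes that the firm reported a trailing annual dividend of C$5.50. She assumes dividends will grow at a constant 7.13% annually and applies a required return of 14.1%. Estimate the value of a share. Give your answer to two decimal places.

C$84.54

Gordon growth model: P₀ = D₁/(r − g). D₁ = 5.50 × (1 + 0.0713) = 5.8921.
P₀ = 5.8921 / (0.141 − 0.0713) = 5.8921 / 0.0697 = 84.5359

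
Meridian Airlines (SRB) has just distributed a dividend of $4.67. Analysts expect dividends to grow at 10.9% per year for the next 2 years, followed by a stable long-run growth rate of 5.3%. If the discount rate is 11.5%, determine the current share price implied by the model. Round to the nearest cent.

Two-stage DDM. Project D₁…D_2 at 0.109, terminal growth 0.053, discount at r = 0.115.
D_1 = 5.1790
D_2 = 5.7435
Terminal value at t=2: TV = D_3/(r−g) = 6.0480/(0.115−0.053) = 97.5476
P₀ = 5.1790/(1+0.115)^1 + 5.7435/(1+0.115)^2 + 97.5476/(1+0.115)^2 = 87.7281

$87.73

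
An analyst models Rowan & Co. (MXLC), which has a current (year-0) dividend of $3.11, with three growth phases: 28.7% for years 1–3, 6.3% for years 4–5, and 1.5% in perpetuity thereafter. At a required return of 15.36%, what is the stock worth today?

Three-stage DDM. Project D₁…D_5; terminal Gordon value at t=5 with g = 0.015; discount at r = 0.1536.
D_1 = 4.0026
D_2 = 5.1513
D_3 = 6.6297
D_4 = 7.0474
D_5 = 7.4914
TV_5 = 7.6038/(0.1536−0.015) = 54.8612
P₀ = Σ Dₜ/(1+r)ᵗ + TV_5/(1+r)^5 = 46.1578

$46.16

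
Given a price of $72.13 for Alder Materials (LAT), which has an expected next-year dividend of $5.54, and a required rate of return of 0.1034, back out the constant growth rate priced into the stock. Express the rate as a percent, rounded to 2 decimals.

2.66%

From P₀ = D₁/(r − g), the implied growth is g = r − D₁/P₀.
g = 0.1034 − 5.54/72.13 = 0.1034 − 0.07681 = 0.02659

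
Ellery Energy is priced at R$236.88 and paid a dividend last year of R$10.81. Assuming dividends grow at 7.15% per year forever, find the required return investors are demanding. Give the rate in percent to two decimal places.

Rearranging the constant-growth DDM: r = D₁/P₀ + g.
D₁ = 10.81 × (1 + 0.0715) = 11.5829.
r = 11.5829 / 236.88 + 0.0715 = 0.04890 + 0.0715 = 0.12040

12.04%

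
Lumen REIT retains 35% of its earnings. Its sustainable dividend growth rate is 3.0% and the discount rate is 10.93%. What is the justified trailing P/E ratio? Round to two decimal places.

8.44

Payout ratio b = 1 − 0.35 = 0.65.
Justified trailing P/E = b(1+g)/(r−g) = 0.65×(1+0.03)/(0.1093−0.03) = 8.4426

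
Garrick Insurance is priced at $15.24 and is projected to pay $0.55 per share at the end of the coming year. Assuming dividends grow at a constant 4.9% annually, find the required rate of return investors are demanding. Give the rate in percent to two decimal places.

Rearranging the constant-growth DDM: r = D₁/P₀ + g.
r = 0.5500 / 15.24 + 0.049 = 0.03609 + 0.049 = 0.08509

8.51%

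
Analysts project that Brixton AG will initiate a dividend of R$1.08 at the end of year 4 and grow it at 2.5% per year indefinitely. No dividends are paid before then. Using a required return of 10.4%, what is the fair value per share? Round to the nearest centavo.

R$10.16

Deferred-dividend DDM. At t=3 the remaining stream is a growing perpetuity with first payment D_4 = 1.08.
V_3 = D_4/(r−g) = 1.08/(0.104−0.025) = 13.6709
P₀ = V_3/(1+r)^3 = 13.6709/(1+0.104)^3 = 10.1599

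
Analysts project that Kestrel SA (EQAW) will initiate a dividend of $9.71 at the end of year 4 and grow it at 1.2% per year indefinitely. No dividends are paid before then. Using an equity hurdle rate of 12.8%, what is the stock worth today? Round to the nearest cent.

$58.32

Deferred-dividend DDM. At t=3 the remaining stream is a growing perpetuity with first payment D_4 = 9.71.
V_3 = D_4/(r−g) = 9.71/(0.128−0.012) = 83.7069
P₀ = V_3/(1+r)^3 = 83.7069/(1+0.128)^3 = 58.3222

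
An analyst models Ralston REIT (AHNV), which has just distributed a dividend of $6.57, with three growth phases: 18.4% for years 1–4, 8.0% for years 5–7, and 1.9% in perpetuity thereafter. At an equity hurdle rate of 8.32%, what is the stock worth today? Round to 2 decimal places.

$208.50

Three-stage DDM. Project D₁…D_7; terminal Gordon value at t=7 with g = 0.019; discount at r = 0.0832.
D_1 = 7.7789
D_2 = 9.2102
D_3 = 10.9049
D_4 = 12.9114
D_5 = 13.9443
D_6 = 15.0598
D_7 = 16.2646
TV_7 = 16.5736/(0.0832−0.019) = 258.1562
P₀ = Σ Dₜ/(1+r)ᵗ + TV_7/(1+r)^7 = 208.5038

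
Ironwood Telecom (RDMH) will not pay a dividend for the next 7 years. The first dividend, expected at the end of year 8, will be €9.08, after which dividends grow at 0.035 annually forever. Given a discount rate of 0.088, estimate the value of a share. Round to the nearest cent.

€94.93

Deferred-dividend DDM. At t=7 the remaining stream is a growing perpetuity with first payment D_8 = 9.08.
V_7 = D_8/(r−g) = 9.08/(0.088−0.035) = 171.3208
P₀ = V_7/(1+r)^7 = 171.3208/(1+0.088)^7 = 94.9309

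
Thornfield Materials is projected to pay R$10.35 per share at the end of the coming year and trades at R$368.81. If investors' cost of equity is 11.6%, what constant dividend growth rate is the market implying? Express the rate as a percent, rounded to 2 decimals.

From P₀ = D₁/(r − g), the implied growth is g = r − D₁/P₀.
g = 0.116 − 10.35/368.81 = 0.116 − 0.02806 = 0.08794

8.79%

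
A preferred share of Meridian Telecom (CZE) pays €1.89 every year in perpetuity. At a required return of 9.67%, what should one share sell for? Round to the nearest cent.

Zero-growth DDM (perpetuity): P₀ = D/r = 1.89 / 0.0967 = 19.5450

€19.54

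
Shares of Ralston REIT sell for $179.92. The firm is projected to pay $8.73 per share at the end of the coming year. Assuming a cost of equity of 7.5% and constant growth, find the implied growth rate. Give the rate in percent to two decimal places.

From P₀ = D₁/(r − g), the implied growth is g = r − D₁/P₀.
g = 0.075 − 8.73/179.92 = 0.075 − 0.04852 = 0.02648

2.65%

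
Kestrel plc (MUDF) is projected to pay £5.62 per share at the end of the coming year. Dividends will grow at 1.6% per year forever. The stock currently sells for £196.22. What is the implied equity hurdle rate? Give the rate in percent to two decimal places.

4.46%

Rearranging the constant-growth DDM: r = D₁/P₀ + g.
r = 5.6200 / 196.22 + 0.016 = 0.02864 + 0.016 = 0.04464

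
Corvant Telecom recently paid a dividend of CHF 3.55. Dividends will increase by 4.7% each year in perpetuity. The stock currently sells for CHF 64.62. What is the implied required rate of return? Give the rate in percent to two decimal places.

10.45%

Rearranging the constant-growth DDM: r = D₁/P₀ + g.
D₁ = 3.55 × (1 + 0.047) = 3.7168.
r = 3.7168 / 64.62 + 0.047 = 0.05752 + 0.047 = 0.10452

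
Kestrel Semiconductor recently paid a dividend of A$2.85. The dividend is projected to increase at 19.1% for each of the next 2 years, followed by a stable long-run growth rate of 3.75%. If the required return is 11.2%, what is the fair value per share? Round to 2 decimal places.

Two-stage DDM. Project D₁…D_2 at 0.191, terminal growth 0.0375, discount at r = 0.112.
D_1 = 3.3944
D_2 = 4.0427
Terminal value at t=2: TV = D_3/(r−g) = 4.1943/(0.112−0.0375) = 56.2989
P₀ = 3.3944/(1+0.112)^1 + 4.0427/(1+0.112)^2 + 56.2989/(1+0.112)^2 = 51.8511

A$51.85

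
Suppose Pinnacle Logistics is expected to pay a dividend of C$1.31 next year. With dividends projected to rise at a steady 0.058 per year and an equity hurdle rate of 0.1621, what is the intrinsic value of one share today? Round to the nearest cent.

Gordon growth model: P₀ = D₁/(r − g), with D₁ = 1.31 given directly.
P₀ = 1.3100 / (0.1621 − 0.058) = 1.3100 / 0.1041 = 12.5841

C$12.58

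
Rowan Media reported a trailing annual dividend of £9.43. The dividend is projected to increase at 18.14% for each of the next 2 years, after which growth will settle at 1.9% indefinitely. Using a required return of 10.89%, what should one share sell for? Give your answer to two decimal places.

£142.07

Two-stage DDM. Project D₁…D_2 at 0.1814, terminal growth 0.019, discount at r = 0.1089.
D_1 = 11.1406
D_2 = 13.1615
Terminal value at t=2: TV = D_3/(r−g) = 13.4116/(0.1089−0.019) = 149.1833
P₀ = 11.1406/(1+0.1089)^1 + 13.1615/(1+0.1089)^2 + 149.1833/(1+0.1089)^2 = 142.0707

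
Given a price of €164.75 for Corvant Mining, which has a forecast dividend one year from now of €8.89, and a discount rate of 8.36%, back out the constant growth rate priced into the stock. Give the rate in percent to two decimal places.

From P₀ = D₁/(r − g), the implied growth is g = r − D₁/P₀.
g = 0.0836 − 8.89/164.75 = 0.0836 − 0.05396 = 0.02964

2.96%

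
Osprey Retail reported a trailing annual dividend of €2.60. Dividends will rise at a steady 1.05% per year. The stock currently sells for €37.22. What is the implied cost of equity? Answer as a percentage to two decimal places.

8.11%

Rearranging the constant-growth DDM: r = D₁/P₀ + g.
D₁ = 2.60 × (1 + 0.0105) = 2.6273.
r = 2.6273 / 37.22 + 0.0105 = 0.07059 + 0.0105 = 0.08109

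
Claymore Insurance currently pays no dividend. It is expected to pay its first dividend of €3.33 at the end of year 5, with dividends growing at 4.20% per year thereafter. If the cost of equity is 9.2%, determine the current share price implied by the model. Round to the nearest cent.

€46.84

Deferred-dividend DDM. At t=4 the remaining stream is a growing perpetuity with first payment D_5 = 3.33.
V_4 = D_5/(r−g) = 3.33/(0.092−0.042) = 66.6000
P₀ = V_4/(1+r)^4 = 66.6000/(1+0.092)^4 = 46.8364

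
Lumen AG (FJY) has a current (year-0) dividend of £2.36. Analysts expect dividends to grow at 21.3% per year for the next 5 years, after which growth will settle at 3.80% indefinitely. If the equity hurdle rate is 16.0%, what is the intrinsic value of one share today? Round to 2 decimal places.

Two-stage DDM. Project D₁…D_5 at 0.213, terminal growth 0.038, discount at r = 0.16.
D_1 = 2.8627
D_2 = 3.4724
D_3 = 4.2121
D_4 = 5.1092
D_5 = 6.1975
Terminal value at t=5: TV = D_6/(r−g) = 6.4330/(0.16−0.038) = 52.7295
P₀ = 2.8627/(1+0.16)^1 + 3.4724/(1+0.16)^2 + 4.2121/(1+0.16)^3 + 5.1092/(1+0.16)^4 + 6.1975/(1+0.16)^5 + 52.7295/(1+0.16)^5 = 38.6246

£38.62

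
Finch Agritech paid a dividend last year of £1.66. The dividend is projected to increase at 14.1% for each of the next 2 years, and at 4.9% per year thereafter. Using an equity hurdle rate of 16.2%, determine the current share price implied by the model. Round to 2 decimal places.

Two-stage DDM. Project D₁…D_2 at 0.141, terminal growth 0.049, discount at r = 0.162.
D_1 = 1.8941
D_2 = 2.1611
Terminal value at t=2: TV = D_3/(r−g) = 2.2670/(0.162−0.049) = 20.0621
P₀ = 1.8941/(1+0.162)^1 + 2.1611/(1+0.162)^2 + 20.0621/(1+0.162)^2 = 18.0887

£18.09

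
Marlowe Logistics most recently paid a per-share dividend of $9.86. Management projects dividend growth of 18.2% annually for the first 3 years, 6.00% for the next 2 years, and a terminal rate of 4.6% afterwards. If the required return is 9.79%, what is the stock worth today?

$288.84

Three-stage DDM. Project D₁…D_5; terminal Gordon value at t=5 with g = 0.046; discount at r = 0.0979.
D_1 = 11.6545
D_2 = 13.7756
D_3 = 16.2828
D_4 = 17.2598
D_5 = 18.2954
TV_5 = 19.1370/(0.0979−0.046) = 368.7274
P₀ = Σ Dₜ/(1+r)ᵗ + TV_5/(1+r)^5 = 288.8444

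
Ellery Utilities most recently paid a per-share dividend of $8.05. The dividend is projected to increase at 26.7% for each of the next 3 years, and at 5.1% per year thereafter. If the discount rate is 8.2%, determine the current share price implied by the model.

Two-stage DDM. Project D₁…D_3 at 0.267, terminal growth 0.051, discount at r = 0.082.
D_1 = 10.1994
D_2 = 12.9226
D_3 = 16.3729
Terminal value at t=3: TV = D_4/(r−g) = 17.2079/(0.082−0.051) = 555.0943
P₀ = 10.1994/(1+0.082)^1 + 12.9226/(1+0.082)^2 + 16.3729/(1+0.082)^3 + 555.0943/(1+0.082)^3 = 471.6026

$471.60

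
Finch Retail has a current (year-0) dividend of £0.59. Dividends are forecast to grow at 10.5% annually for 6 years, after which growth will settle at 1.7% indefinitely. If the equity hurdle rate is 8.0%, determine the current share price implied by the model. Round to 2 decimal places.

£14.76

Two-stage DDM. Project D₁…D_6 at 0.105, terminal growth 0.017, discount at r = 0.08.
D_1 = 0.6519
D_2 = 0.7204
D_3 = 0.7960
D_4 = 0.8796
D_5 = 0.9720
D_6 = 1.0741
Terminal value at t=6: TV = D_7/(r−g) = 1.0923/(0.08−0.017) = 17.3383
P₀ = 0.6519/(1+0.08)^1 + 0.7204/(1+0.08)^2 + 0.7960/(1+0.08)^3 + 0.8796/(1+0.08)^4 + 0.9720/(1+0.08)^5 + 1.0741/(1+0.08)^6 + 17.3383/(1+0.08)^6 = 14.7642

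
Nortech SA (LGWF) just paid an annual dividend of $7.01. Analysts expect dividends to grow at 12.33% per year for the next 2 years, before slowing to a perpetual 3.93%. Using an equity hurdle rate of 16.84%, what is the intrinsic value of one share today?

Two-stage DDM. Project D₁…D_2 at 0.1233, terminal growth 0.0393, discount at r = 0.1684.
D_1 = 7.8743
D_2 = 8.8452
Terminal value at t=2: TV = D_3/(r−g) = 9.1929/(0.1684−0.0393) = 71.2073
P₀ = 7.8743/(1+0.1684)^1 + 8.8452/(1+0.1684)^2 + 71.2073/(1+0.1684)^2 = 65.3791

$65.38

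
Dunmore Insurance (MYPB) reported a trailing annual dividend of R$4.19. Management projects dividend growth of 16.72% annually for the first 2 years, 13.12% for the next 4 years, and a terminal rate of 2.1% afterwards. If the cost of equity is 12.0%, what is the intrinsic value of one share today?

Three-stage DDM. Project D₁…D_6; terminal Gordon value at t=6 with g = 0.021; discount at r = 0.12.
D_1 = 4.8906
D_2 = 5.7083
D_3 = 6.4572
D_4 = 7.3044
D_5 = 8.2627
D_6 = 9.3468
TV_6 = 9.5431/(0.12−0.021) = 96.3946
P₀ = Σ Dₜ/(1+r)ᵗ + TV_6/(1+r)^6 = 76.4157

R$76.42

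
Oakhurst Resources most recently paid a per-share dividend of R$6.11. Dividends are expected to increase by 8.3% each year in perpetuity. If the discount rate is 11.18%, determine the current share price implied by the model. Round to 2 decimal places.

Gordon growth model: P₀ = D₁/(r − g). D₁ = 6.11 × (1 + 0.083) = 6.6171.
P₀ = 6.6171 / (0.1118 − 0.083) = 6.6171 / 0.0288 = 229.7615

R$229.76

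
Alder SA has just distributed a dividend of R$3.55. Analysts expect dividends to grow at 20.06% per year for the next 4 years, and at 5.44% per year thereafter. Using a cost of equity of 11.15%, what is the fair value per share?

R$106.52

Two-stage DDM. Project D₁…D_4 at 0.2006, terminal growth 0.0544, discount at r = 0.1115.
D_1 = 4.2621
D_2 = 5.1171
D_3 = 6.1436
D_4 = 7.3760
Terminal value at t=4: TV = D_5/(r−g) = 7.7773/(0.1115−0.0544) = 136.2044
P₀ = 4.2621/(1+0.1115)^1 + 5.1171/(1+0.1115)^2 + 6.1436/(1+0.1115)^3 + 7.3760/(1+0.1115)^4 + 136.2044/(1+0.1115)^4 = 106.5218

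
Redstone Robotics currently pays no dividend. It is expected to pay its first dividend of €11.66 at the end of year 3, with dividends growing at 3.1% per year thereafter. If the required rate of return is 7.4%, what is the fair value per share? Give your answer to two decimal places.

Deferred-dividend DDM. At t=2 the remaining stream is a growing perpetuity with first payment D_3 = 11.66.
V_2 = D_3/(r−g) = 11.66/(0.074−0.031) = 271.1628
P₀ = V_2/(1+r)^2 = 271.1628/(1+0.074)^2 = 235.0832

€235.08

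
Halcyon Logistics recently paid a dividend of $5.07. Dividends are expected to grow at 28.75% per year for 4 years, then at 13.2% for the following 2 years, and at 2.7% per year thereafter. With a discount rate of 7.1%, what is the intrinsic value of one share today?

$331.94

Three-stage DDM. Project D₁…D_6; terminal Gordon value at t=6 with g = 0.027; discount at r = 0.071.
D_1 = 6.5276
D_2 = 8.4043
D_3 = 10.8206
D_4 = 13.9315
D_5 = 15.7704
D_6 = 17.8521
TV_6 = 18.3341/(0.071−0.027) = 416.6847
P₀ = Σ Dₜ/(1+r)ᵗ + TV_6/(1+r)^6 = 331.9421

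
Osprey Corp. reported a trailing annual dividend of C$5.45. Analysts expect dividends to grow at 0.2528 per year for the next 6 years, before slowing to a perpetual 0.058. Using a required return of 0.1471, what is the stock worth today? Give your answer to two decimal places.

C$154.84

Two-stage DDM. Project D₁…D_6 at 0.2528, terminal growth 0.058, discount at r = 0.1471.
D_1 = 6.8278
D_2 = 8.5538
D_3 = 10.7162
D_4 = 13.4253
D_5 = 16.8192
D_6 = 21.0711
Terminal value at t=6: TV = D_7/(r−g) = 22.2932/(0.1471−0.058) = 250.2044
P₀ = 6.8278/(1+0.1471)^1 + 8.5538/(1+0.1471)^2 + 10.7162/(1+0.1471)^3 + 13.4253/(1+0.1471)^4 + 16.8192/(1+0.1471)^5 + 21.0711/(1+0.1471)^6 + 250.2044/(1+0.1471)^6 = 154.8449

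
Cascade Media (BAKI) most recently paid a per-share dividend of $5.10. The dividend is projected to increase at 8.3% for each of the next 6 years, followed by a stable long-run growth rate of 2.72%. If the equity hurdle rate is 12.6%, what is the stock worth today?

$68.74

Two-stage DDM. Project D₁…D_6 at 0.083, terminal growth 0.0272, discount at r = 0.126.
D_1 = 5.5233
D_2 = 5.9817
D_3 = 6.4782
D_4 = 7.0159
D_5 = 7.5982
D_6 = 8.2289
Terminal value at t=6: TV = D_7/(r−g) = 8.4527/(0.126−0.0272) = 85.5537
P₀ = 5.5233/(1+0.126)^1 + 5.9817/(1+0.126)^2 + 6.4782/(1+0.126)^3 + 7.0159/(1+0.126)^4 + 7.5982/(1+0.126)^5 + 8.2289/(1+0.126)^6 + 85.5537/(1+0.126)^6 = 68.7374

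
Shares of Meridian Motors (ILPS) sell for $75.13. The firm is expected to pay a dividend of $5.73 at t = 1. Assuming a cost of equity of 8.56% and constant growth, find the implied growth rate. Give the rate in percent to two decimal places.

0.93%

From P₀ = D₁/(r − g), the implied growth is g = r − D₁/P₀.
g = 0.0856 − 5.73/75.13 = 0.0856 − 0.07627 = 0.00933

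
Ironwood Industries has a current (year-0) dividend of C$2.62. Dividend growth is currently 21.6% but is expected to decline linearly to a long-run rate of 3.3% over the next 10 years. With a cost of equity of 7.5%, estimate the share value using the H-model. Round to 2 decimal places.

C$121.52

H-model: P₀ = D₀[(1+g_L) + H(g_S−g_L)]/(r−g_L), with H = 10/2 = 5.
P₀ = 2.62 × [(1+0.033) + 5×(0.216−0.033)] / (0.075−0.033)
   = 2.62 × 1.9480 / 0.042 = 121.5181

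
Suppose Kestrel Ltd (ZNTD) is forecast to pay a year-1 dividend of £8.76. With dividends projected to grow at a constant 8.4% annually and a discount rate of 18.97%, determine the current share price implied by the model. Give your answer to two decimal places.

£82.88

Gordon growth model: P₀ = D₁/(r − g), with D₁ = 8.76 given directly.
P₀ = 8.7600 / (0.1897 − 0.084) = 8.7600 / 0.1057 = 82.8761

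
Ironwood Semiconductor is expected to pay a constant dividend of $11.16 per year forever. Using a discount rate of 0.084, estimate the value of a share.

Zero-growth DDM (perpetuity): P₀ = D/r = 11.16 / 0.084 = 132.8571

$132.86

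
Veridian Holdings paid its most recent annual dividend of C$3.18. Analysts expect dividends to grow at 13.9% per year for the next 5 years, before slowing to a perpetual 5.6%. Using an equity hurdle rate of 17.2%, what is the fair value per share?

C$39.70

Two-stage DDM. Project D₁…D_5 at 0.139, terminal growth 0.056, discount at r = 0.172.
D_1 = 3.6220
D_2 = 4.1255
D_3 = 4.6989
D_4 = 5.3521
D_5 = 6.0960
Terminal value at t=5: TV = D_6/(r−g) = 6.4374/(0.172−0.056) = 55.4947
P₀ = 3.6220/(1+0.172)^1 + 4.1255/(1+0.172)^2 + 4.6989/(1+0.172)^3 + 5.3521/(1+0.172)^4 + 6.0960/(1+0.172)^5 + 55.4947/(1+0.172)^5 = 39.7028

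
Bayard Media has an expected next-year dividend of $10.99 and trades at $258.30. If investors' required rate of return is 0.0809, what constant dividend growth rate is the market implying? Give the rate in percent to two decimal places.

From P₀ = D₁/(r − g), the implied growth is g = r − D₁/P₀.
g = 0.0809 − 10.99/258.30 = 0.0809 − 0.04255 = 0.03835

3.84%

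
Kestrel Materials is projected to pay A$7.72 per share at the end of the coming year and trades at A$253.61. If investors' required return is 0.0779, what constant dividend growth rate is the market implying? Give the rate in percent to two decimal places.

4.75%

From P₀ = D₁/(r − g), the implied growth is g = r − D₁/P₀.
g = 0.0779 − 7.72/253.61 = 0.0779 − 0.03044 = 0.04746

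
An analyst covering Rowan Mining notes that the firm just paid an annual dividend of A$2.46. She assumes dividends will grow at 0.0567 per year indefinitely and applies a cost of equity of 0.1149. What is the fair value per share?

Gordon growth model: P₀ = D₁/(r − g). D₁ = 2.46 × (1 + 0.0567) = 2.5995.
P₀ = 2.5995 / (0.1149 − 0.0567) = 2.5995 / 0.0582 = 44.6646

A$44.66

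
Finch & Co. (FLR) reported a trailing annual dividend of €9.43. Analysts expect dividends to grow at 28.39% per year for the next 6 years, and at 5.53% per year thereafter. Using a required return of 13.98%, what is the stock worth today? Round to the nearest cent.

€328.18

Two-stage DDM. Project D₁…D_6 at 0.2839, terminal growth 0.0553, discount at r = 0.1398.
D_1 = 12.1072
D_2 = 15.5444
D_3 = 19.9575
D_4 = 25.6234
D_5 = 32.8979
D_6 = 42.2376
Terminal value at t=6: TV = D_7/(r−g) = 44.5733/(0.1398−0.0553) = 527.4947
P₀ = 12.1072/(1+0.1398)^1 + 15.5444/(1+0.1398)^2 + 19.9575/(1+0.1398)^3 + 25.6234/(1+0.1398)^4 + 32.8979/(1+0.1398)^5 + 42.2376/(1+0.1398)^6 + 527.4947/(1+0.1398)^6 = 328.1837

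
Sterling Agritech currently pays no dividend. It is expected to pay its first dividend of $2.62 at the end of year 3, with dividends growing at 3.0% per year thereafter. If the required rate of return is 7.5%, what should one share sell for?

Deferred-dividend DDM. At t=2 the remaining stream is a growing perpetuity with first payment D_3 = 2.62.
V_2 = D_3/(r−g) = 2.62/(0.075−0.03) = 58.2222
P₀ = V_2/(1+r)^2 = 58.2222/(1+0.075)^2 = 50.3816

$50.38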